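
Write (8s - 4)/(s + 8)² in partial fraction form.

(8s - 4) = P(s + 8) + Q. At s = -8: Q = 8·(-8) - 4 = -68. Coeff of s: P = 8
Result: 8/(s + 8) - 68/(s + 8)²


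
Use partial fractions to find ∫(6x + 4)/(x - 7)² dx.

Decompose: P = 6, Q = 6·7 + 4 = 46, so (6x + 4)/(x - 7)² = 6/(x - 7) + 46/(x - 7)². Integrate: ∫ P/(x - 7) dx = 6 ln|(x - 7)|; ∫ Q/(x - 7)² dx = -46/(x - 7). Sum: 6 ln|(x - 7)| - 46/(x - 7) + C


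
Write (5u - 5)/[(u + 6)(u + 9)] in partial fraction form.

At u=-6: A = (5·(-6) - 5)/(-6 + 9) = -35/3. At u=-9: B = (5·(-9) - 5)/(-9 + 6) = 50/3
Result: (-35/3)/(u + 6) + (50/3)/(u + 9)


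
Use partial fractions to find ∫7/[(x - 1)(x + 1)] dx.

Decompose: 7/[(x - 1)(x + 1)] = (7/2)/(x - 1) - (7/2)/(x + 1). Integrate each term: (7/2) ln|(x - 1)| - (7/2) ln|(x + 1)| + C


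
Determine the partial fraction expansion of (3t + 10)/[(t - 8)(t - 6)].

At t=8: P = (3·8 + 10)/(8 - 6) = 17. At t=6: Q = (3·6 + 10)/(6 - 8) = -14
Result: 17/(t - 8) - 14/(t - 6)


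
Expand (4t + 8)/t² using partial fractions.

(4t + 8) = Pt + Q. At t = 0: Q = 4·0 + 8 = 8. Coeff of t: P = 4
Result: 4/t + 8/t²


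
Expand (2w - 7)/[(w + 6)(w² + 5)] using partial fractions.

At w=-6: A = (2·(-6) - 7)/((-6)² + 5) = -19/41. B = -A = 19/41, C = 2 - (-6)·A = -32/41
Result: (-19/41)/(w + 6) + ((19/41)w - 32/41)/(w² + 5)


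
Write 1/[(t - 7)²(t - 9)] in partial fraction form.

Cover-up at t=9: R = 1/(9 - 7)² = 1/4. Cover-up at t=7: Q = 1/(7 - 9) = -1/2. Comparing t² coeff: P = -R = -1/4
Result: (-1/4)/(t - 7) - (1/2)/(t - 7)² + (1/4)/(t - 9)


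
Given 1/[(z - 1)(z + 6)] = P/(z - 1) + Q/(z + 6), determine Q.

Cover-up at z = -6: Q = 1/(-6 - 1) = -1/7


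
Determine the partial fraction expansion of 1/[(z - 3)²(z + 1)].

Cover-up at z=-1: C = 1/(-1 - 3)² = 1/16. Cover-up at z=3: B = 1/(3 + 1) = 1/4. Comparing z² coeff: A = -C = -1/16
Result: (-1/16)/(z - 3) + (1/4)/(z - 3)² + (1/16)/(z + 1)


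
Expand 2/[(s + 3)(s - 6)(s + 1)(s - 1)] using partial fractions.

Using Heaviside cover-up: (-1/36)/(s + 3) + (2/315)/(s - 6) + (1/14)/(s + 1) - (1/20)/(s - 1)


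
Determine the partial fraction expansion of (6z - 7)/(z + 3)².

(6z - 7) = α(z + 3) + β. At z = -3: β = 6·(-3) - 7 = -25. Coeff of z: α = 6
Result: 6/(z + 3) - 25/(z + 3)²


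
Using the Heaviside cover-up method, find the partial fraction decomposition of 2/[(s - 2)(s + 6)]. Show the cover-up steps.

Cover (s - 2): set s=2, get P = 2/(2 + 6) = 1/4. Cover (s + 6): set s=-6, get Q = 2/(-6 - 2) = -1/4.
Result: (1/4)/(s - 2) - (1/4)/(s + 6)


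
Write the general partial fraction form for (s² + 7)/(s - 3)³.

Repeated linear factor (power 3): A/(s - 3) + B/(s - 3)² + C/(s - 3)³


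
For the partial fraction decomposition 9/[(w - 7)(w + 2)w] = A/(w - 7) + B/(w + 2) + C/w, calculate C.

Cover-up at w = 0: C = 9/[(0 - 7)(0 + 2)] = 9/[(-7)(2)] = -9/14


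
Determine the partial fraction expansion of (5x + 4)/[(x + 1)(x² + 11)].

At x=-1: α = (5·(-1) + 4)/((-1)² + 11) = -1/12. β = -α = 1/12, γ = 5 - (-1)·α = 59/12
Result: (-1/12)/(x + 1) + ((1/12)x + 59/12)/(x² + 11)


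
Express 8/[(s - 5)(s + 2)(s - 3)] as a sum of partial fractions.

Using cover-up method: A = 4/7, B = 8/35, C = -4/5
Result: (4/7)/(s - 5) + (8/35)/(s + 2) - (4/5)/(s - 3)


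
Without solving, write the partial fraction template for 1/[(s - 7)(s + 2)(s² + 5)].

Two linear + quadratic: α/(s - 7) + β/(s + 2) + (γs + δ)/(s² + 5)


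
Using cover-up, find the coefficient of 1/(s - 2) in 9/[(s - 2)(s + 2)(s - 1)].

Cover (s - 2), set s=2: 9/[(2 + 2)(2 - 1)] = 9/4


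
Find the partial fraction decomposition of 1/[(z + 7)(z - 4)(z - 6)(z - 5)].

Using Heaviside cover-up: (-1/1716)/(z + 7) + (1/22)/(z - 4) + (1/26)/(z - 6) - (1/12)/(z - 5)


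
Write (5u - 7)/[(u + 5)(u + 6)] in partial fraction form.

At u=-5: α = (5·(-5) - 7)/(-5 + 6) = -32. At u=-6: β = (5·(-6) - 7)/(-6 + 5) = 37
Result: -32/(u + 5) + 37/(u + 6)


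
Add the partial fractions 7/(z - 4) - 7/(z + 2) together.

Common denominator (z - 4)(z + 2). Numerator: 7(z + 2) - 7(z - 4) = (7z + 14) - (7z - 28) = 42
Result: (42)/[(z - 4)(z + 2)]


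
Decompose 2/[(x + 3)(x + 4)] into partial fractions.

2/(x + 3)(x + 4) = A/(x + 3) + B/(x + 4). A = 2/(-3 + 4) = 2, B = 2/(-4 + 3) = -2
Result: 2/(x + 3) - 2/(x + 4)


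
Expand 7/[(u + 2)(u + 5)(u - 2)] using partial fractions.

Using cover-up method: α = -7/12, β = 1/3, γ = 1/4
Result: (-7/12)/(u + 2) + (1/3)/(u + 5) + (1/4)/(u - 2)


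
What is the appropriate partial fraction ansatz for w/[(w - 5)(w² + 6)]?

Linear + irreducible quadratic: α/(w - 5) + (βw + γ)/(w² + 6)


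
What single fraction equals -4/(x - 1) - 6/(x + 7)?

Common denominator (x - 1)(x + 7). Numerator: -4(x + 7) - 6(x - 1) = (-4x - 28) - (6x - 6) = -10x - 22
Result: (-10x - 22)/[(x - 1)(x + 7)]


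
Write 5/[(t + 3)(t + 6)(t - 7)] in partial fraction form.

Using cover-up method: A = -1/6, B = 5/39, C = 1/26
Result: (-1/6)/(t + 3) + (5/39)/(t + 6) + (1/26)/(t - 7)


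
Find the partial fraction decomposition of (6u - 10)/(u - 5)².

(6u - 10) = P(u - 5) + Q. At u = 5: Q = 6·5 - 10 = 20. Coeff of u: P = 6
Result: 6/(u - 5) + 20/(u - 5)²


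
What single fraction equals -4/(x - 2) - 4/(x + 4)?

Common denominator (x - 2)(x + 4). Numerator: -4(x + 4) - 4(x - 2) = (-4x - 16) - (4x - 8) = -8x - 8
Result: (-8x - 8)/[(x - 2)(x + 4)]


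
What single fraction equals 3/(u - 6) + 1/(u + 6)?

Common denominator (u - 6)(u + 6). Numerator: 3(u + 6) + 1(u - 6) = (3u + 18) + (u - 6) = 4u + 12
Result: (4u + 12)/[(u - 6)(u + 6)]


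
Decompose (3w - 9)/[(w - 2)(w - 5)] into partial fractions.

At w=2: A = (3·2 - 9)/(2 - 5) = 1. At w=5: B = (3·5 - 9)/(5 - 2) = 2
Result: 1/(w - 2) + 2/(w - 5)


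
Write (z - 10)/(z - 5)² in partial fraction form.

(z - 10) = α(z - 5) + β. At z = 5: β = 1·5 - 10 = -5. Coeff of z: α = 1
Result: 1/(z - 5) - 5/(z - 5)²


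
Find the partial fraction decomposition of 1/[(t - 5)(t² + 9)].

Cover-up at t = 5: P = 1/(5² + 9) = 1/34. Then Q = -P = -1/34, R = -P·(0 + 5) = -5/34
Result: (1/34)/(t - 5) - ((1/34)t + 5/34)/(t² + 9)


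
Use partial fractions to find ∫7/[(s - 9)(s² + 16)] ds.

Cover-up at s=9: P = 7/(9²+16) = 7/97. Coeff matching: Q = -7/97, R = -63/97. Decomposition: (7/97)/(s - 9) - ((7/97)s + 63/97)/(s² + 16). Integrate: linear → ln, quadratic → (1/2)ln + arctan: (7/97) ln|(s - 9)| - (7/194) ln(s² + 16) - (63/388) arctan(s/4) + C


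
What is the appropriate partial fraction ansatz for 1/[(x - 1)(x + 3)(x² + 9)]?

Two linear + quadratic: P/(x - 1) + Q/(x + 3) + (Rx + S)/(x² + 9)


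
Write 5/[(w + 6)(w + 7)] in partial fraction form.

5/(w + 6)(w + 7) = A/(w + 6) + B/(w + 7). A = 5/(-6 + 7) = 5, B = 5/(-7 + 6) = -5
Result: 5/(w + 6) - 5/(w + 7)


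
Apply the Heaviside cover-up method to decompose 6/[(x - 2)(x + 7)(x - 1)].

Cover (x - 2), x=2: A = 6/[(2 + 7)(2 - 1)] = 2/3. Cover (x + 7), x=-7: B = 6/[(-7 - 2)(-7 - 1)] = 1/12. Cover (x - 1), x=1: C = 6/[(1 - 2)(1 + 7)] = -3/4.
Result: (2/3)/(x - 2) + (1/12)/(x + 7) - (3/4)/(x - 1)


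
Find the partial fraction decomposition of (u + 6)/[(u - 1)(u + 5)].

At u=1: α = (1·1 + 6)/(1 + 5) = 7/6. At u=-5: β = (1·(-5) + 6)/(-5 - 1) = -1/6
Result: (7/6)/(u - 1) - (1/6)/(u + 5)


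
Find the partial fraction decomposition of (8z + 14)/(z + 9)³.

(8z + 14) = A(z + 9)² + B(z + 9) + C. At z = -9: C = 8·(-9) + 14 = -58. Coefficients: A = 0, B = 8
Result: 8/(z + 9)² - 58/(z + 9)³


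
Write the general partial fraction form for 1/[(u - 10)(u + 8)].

Distinct linear factors: A/(u - 10) + B/(u + 8)


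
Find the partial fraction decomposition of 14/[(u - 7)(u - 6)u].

Using cover-up method: α = 2, β = -7/3, γ = 1/3
Result: 2/(u - 7) - (7/3)/(u - 6) + (1/3)/u


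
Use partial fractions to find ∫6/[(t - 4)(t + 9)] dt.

Decompose: 6/[(t - 4)(t + 9)] = (6/13)/(t - 4) - (6/13)/(t + 9). Integrate each term: (6/13) ln|(t - 4)| - (6/13) ln|(t + 9)| + C


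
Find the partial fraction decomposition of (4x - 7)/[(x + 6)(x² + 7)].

At x=-6: P = (4·(-6) - 7)/((-6)² + 7) = -31/43. Q = -P = 31/43, R = 4 - (-6)·P = -14/43
Result: (-31/43)/(x + 6) + ((31/43)x - 14/43)/(x² + 7)


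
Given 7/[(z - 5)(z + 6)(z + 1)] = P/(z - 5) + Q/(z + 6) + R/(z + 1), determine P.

Cover-up at z = 5: P = 7/[(5 + 6)(5 + 1)] = 7/[(11)(6)] = 7/66


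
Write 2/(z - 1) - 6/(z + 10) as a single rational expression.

Common denominator (z - 1)(z + 10). Numerator: 2(z + 10) - 6(z - 1) = (2z + 20) - (6z - 6) = -4z + 26
Result: (-4z + 26)/[(z - 1)(z + 10)]


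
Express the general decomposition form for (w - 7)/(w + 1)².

Repeated linear factor: A/(w + 1) + B/(w + 1)²


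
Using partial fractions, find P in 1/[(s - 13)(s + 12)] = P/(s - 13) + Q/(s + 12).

Cover-up at s = 13: P = 1/(13 + 12) = 1/25


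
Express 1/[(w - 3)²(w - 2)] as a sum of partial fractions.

Cover-up at w=2: γ = 1/(2 - 3)² = 1. Cover-up at w=3: β = 1/(3 - 2) = 1. Comparing w² coeff: α = -γ = -1
Result: -1/(w - 3) + 1/(w - 3)² + 1/(w - 2)


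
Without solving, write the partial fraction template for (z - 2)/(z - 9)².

Repeated linear factor: α/(z - 9) + β/(z - 9)²


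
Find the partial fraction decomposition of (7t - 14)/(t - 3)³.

(7t - 14) = P(t - 3)² + Q(t - 3) + R. At t = 3: R = 7·3 - 14 = 7. Coefficients: P = 0, Q = 7
Result: 7/(t - 3)² + 7/(t - 3)³


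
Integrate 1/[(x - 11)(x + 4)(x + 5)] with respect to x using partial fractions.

Cover-up: A = 1/240, B = -1/15, C = 1/16. Decomposition: (1/240)/(x - 11) - (1/15)/(x + 4) + (1/16)/(x + 5). Integrate each term: (1/240) ln|(x - 11)| - (1/15) ln|(x + 4)| + (1/16) ln|(x + 5)| + C


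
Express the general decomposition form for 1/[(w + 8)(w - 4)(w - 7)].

Three distinct linear factors: α/(w + 8) + β/(w - 4) + γ/(w - 7)


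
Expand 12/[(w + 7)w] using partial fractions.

12/(w + 7)w = A/(w + 7) + B/w. A = 12/(-7 - 0) = -12/7, B = 12/(0 + 7) = 12/7
Result: (-12/7)/(w + 7) + (12/7)/w


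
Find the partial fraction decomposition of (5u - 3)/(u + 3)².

(5u - 3) = P(u + 3) + Q. At u = -3: Q = 5·(-3) - 3 = -18. Coeff of u: P = 5
Result: 5/(u + 3) - 18/(u + 3)²


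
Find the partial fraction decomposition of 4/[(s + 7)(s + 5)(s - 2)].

Using cover-up method: P = 2/9, Q = -2/7, R = 4/63
Result: (2/9)/(s + 7) - (2/7)/(s + 5) + (4/63)/(s - 2)


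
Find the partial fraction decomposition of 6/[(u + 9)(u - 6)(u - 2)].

Using cover-up method: P = 2/55, Q = 1/10, R = -3/22
Result: (2/55)/(u + 9) + (1/10)/(u - 6) - (3/22)/(u - 2)


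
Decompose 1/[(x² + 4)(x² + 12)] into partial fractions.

Coefficient matching gives α = γ = 0, β = 1/(12-4) = 1/8, δ = -β = -1/8
Result: (1/8)/(x² + 4) - (1/8)/(x² + 12)


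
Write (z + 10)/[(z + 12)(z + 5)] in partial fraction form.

At z=-12: P = (1·(-12) + 10)/(-12 + 5) = 2/7. At z=-5: Q = (1·(-5) + 10)/(-5 + 12) = 5/7
Result: (2/7)/(z + 12) + (5/7)/(z + 5)


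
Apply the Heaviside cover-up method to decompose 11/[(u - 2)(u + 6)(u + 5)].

Cover (u - 2), u=2: A = 11/[(2 + 6)(2 + 5)] = 11/56. Cover (u + 6), u=-6: B = 11/[(-6 - 2)(-6 + 5)] = 11/8. Cover (u + 5), u=-5: C = 11/[(-5 - 2)(-5 + 6)] = -11/7.
Result: (11/56)/(u - 2) + (11/8)/(u + 6) - (11/7)/(u + 5)


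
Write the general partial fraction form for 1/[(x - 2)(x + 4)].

Distinct linear factors: P/(x - 2) + Q/(x + 4)


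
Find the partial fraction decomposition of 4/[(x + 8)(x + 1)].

4/(x + 8)(x + 1) = A/(x + 8) + B/(x + 1). A = 4/(-8 + 1) = -4/7, B = 4/(-1 + 8) = 4/7
Result: (-4/7)/(x + 8) + (4/7)/(x + 1)


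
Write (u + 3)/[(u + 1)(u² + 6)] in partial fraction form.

At u=-1: P = (1·(-1) + 3)/((-1)² + 6) = 2/7. Q = -P = -2/7, R = 1 - (-1)·P = 9/7
Result: (2/7)/(u + 1) - ((2/7)u - 9/7)/(u² + 6)


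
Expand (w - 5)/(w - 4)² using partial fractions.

(w - 5) = α(w - 4) + β. At w = 4: β = 1·4 - 5 = -1. Coeff of w: α = 1
Result: 1/(w - 4) - 1/(w - 4)²


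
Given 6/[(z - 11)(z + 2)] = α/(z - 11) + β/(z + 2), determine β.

Cover-up at z = -2: β = 6/(-2 - 11) = -6/13


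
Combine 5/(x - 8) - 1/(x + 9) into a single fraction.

Common denominator (x - 8)(x + 9). Numerator: 5(x + 9) - 1(x - 8) = (5x + 45) - (x - 8) = 4x + 53
Result: (4x + 53)/[(x - 8)(x + 9)]


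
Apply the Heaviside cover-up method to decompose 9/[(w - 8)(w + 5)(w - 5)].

Cover (w - 8), w=8: α = 9/[(8 + 5)(8 - 5)] = 3/13. Cover (w + 5), w=-5: β = 9/[(-5 - 8)(-5 - 5)] = 9/130. Cover (w - 5), w=5: γ = 9/[(5 - 8)(5 + 5)] = -3/10.
Result: (3/13)/(w - 8) + (9/130)/(w + 5) - (3/10)/(w - 5)


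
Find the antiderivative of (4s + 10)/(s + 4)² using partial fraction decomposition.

Decompose: α = 4, β = 4·(-4) + 10 = -6, so (4s + 10)/(s + 4)² = 4/(s + 4) - 6/(s + 4)². Integrate: ∫ α/(s + 4) ds = 4 ln|(s + 4)|; ∫ β/(s + 4)² ds = 6/(s + 4). Sum: 4 ln|(s + 4)| + 6/(s + 4) + C


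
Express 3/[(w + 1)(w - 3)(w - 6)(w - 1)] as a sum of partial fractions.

Using Heaviside cover-up: (-3/56)/(w + 1) - (1/8)/(w - 3) + (1/35)/(w - 6) + (3/20)/(w - 1)


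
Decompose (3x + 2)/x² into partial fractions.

(3x + 2) = Ax + B. At x = 0: B = 3·0 + 2 = 2. Coeff of x: A = 3
Result: 3/x + 2/x²


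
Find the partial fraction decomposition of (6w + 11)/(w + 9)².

(6w + 11) = α(w + 9) + β. At w = -9: β = 6·(-9) + 11 = -43. Coeff of w: α = 6
Result: 6/(w + 9) - 43/(w + 9)²


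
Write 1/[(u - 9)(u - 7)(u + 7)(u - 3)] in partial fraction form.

Using Heaviside cover-up: (1/192)/(u - 9) - (1/112)/(u - 7) - (1/2240)/(u + 7) + (1/240)/(u - 3)


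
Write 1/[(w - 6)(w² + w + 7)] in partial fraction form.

Cover-up at w = 6: A = 1/(6² + 1·6 + 7) = 1/49. Then B = -A = -1/49, C = -A·(1 + 6) = -1/7
Result: (1/49)/(w - 6) - ((1/49)w + 1/7)/(w² + w + 7)


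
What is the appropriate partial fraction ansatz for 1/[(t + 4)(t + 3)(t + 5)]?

Three distinct linear factors: α/(t + 4) + β/(t + 3) + γ/(t + 5)


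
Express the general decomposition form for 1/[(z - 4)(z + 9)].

Distinct linear factors: A/(z - 4) + B/(z + 9)


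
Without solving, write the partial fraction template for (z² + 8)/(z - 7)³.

Repeated linear factor (power 3): α/(z - 7) + β/(z - 7)² + γ/(z - 7)³


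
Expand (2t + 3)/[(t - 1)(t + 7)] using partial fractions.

At t=1: α = (2·1 + 3)/(1 + 7) = 5/8. At t=-7: β = (2·(-7) + 3)/(-7 - 1) = 11/8
Result: (5/8)/(t - 1) + (11/8)/(t + 7)


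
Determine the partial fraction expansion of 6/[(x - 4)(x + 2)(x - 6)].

Using cover-up method: A = -1/2, B = 1/8, C = 3/8
Result: (-1/2)/(x - 4) + (1/8)/(x + 2) + (3/8)/(x - 6)


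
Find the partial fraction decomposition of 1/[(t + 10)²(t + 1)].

Cover-up at t=-1: γ = 1/(-1 + 10)² = 1/81. Cover-up at t=-10: β = 1/(-10 + 1) = -1/9. Comparing t² coeff: α = -γ = -1/81
Result: (-1/81)/(t + 10) - (1/9)/(t + 10)² + (1/81)/(t + 1)


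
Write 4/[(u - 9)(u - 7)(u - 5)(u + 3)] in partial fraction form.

Using Heaviside cover-up: (1/24)/(u - 9) - (1/10)/(u - 7) + (1/16)/(u - 5) - (1/240)/(u + 3)


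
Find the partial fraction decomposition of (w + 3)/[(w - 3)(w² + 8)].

At w=3: α = (1·3 + 3)/(3² + 8) = 6/17. β = -α = -6/17, γ = 1 - 3·α = -1/17
Result: (6/17)/(w - 3) - ((6/17)w + 1/17)/(w² + 8)


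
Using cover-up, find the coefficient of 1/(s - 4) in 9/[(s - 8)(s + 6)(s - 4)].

Cover (s - 4), set s=4: 9/[(4 - 8)(4 + 6)] = -9/40


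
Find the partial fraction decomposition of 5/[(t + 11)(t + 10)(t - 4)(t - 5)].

Using Heaviside cover-up: (-1/48)/(t + 11) + (1/42)/(t + 10) - (1/42)/(t - 4) + (1/48)/(t - 5)


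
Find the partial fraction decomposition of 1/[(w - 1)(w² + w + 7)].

Cover-up at w = 1: A = 1/(1² + 1·1 + 7) = 1/9. Then B = -A = -1/9, C = -A·(1 + 1) = -2/9
Result: (1/9)/(w - 1) - ((1/9)w + 2/9)/(w² + w + 7)


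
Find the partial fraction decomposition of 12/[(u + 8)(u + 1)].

12/(u + 8)(u + 1) = α/(u + 8) + β/(u + 1). α = 12/(-8 + 1) = -12/7, β = 12/(-1 + 8) = 12/7
Result: (-12/7)/(u + 8) + (12/7)/(u + 1)


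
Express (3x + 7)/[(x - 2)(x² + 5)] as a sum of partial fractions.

At x=2: P = (3·2 + 7)/(2² + 5) = 13/9. Q = -P = -13/9, R = 3 - 2·P = 1/9
Result: (13/9)/(x - 2) - ((13/9)x - 1/9)/(x² + 5)


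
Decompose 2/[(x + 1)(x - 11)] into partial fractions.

2/(x + 1)(x - 11) = P/(x + 1) + Q/(x - 11). P = 2/(-1 - 11) = -1/6, Q = 2/(11 + 1) = 1/6
Result: (-1/6)/(x + 1) + (1/6)/(x - 11)


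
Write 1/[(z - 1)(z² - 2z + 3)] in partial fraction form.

Cover-up at z = 1: P = 1/(1² - 2·1 + 3) = 1/2. Then Q = -P = -1/2, R = -P·(-2 + 1) = 1/2
Result: (1/2)/(z - 1) - ((1/2)z - 1/2)/(z² - 2z + 3)


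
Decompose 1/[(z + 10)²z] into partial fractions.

Cover-up at z=0: R = 1/(0 + 10)² = 1/100. Cover-up at z=-10: Q = 1/(-10 - 0) = -1/10. Comparing z² coeff: P = -R = -1/100
Result: (-1/100)/(z + 10) - (1/10)/(z + 10)² + (1/100)/z


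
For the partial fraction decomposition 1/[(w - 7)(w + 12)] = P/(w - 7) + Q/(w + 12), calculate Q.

Cover-up at w = -12: Q = 1/(-12 - 7) = -1/19


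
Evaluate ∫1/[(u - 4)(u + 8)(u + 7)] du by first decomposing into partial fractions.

Cover-up: A = 1/132, B = 1/12, C = -1/11. Decomposition: (1/132)/(u - 4) + (1/12)/(u + 8) - (1/11)/(u + 7). Integrate each term: (1/132) ln|(u - 4)| + (1/12) ln|(u + 8)| - (1/11) ln|(u + 7)| + C


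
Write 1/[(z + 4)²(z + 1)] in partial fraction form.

Cover-up at z=-1: γ = 1/(-1 + 4)² = 1/9. Cover-up at z=-4: β = 1/(-4 + 1) = -1/3. Comparing z² coeff: α = -γ = -1/9
Result: (-1/9)/(z + 4) - (1/3)/(z + 4)² + (1/9)/(z + 1)


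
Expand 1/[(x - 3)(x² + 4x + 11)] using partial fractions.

Cover-up at x = 3: α = 1/(3² + 4·3 + 11) = 1/32. Then β = -α = -1/32, γ = -α·(4 + 3) = -7/32
Result: (1/32)/(x - 3) - ((1/32)x + 7/32)/(x² + 4x + 11)


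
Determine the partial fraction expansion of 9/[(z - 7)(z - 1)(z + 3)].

Using cover-up method: α = 3/20, β = -3/8, γ = 9/40
Result: (3/20)/(z - 7) - (3/8)/(z - 1) + (9/40)/(z + 3)


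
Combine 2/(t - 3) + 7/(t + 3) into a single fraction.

Common denominator (t - 3)(t + 3). Numerator: 2(t + 3) + 7(t - 3) = (2t + 6) + (7t - 21) = 9t - 15
Result: (9t - 15)/[(t - 3)(t + 3)]


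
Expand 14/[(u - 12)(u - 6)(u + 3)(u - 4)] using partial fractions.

Using Heaviside cover-up: (7/360)/(u - 12) - (7/54)/(u - 6) - (2/135)/(u + 3) + (1/8)/(u - 4)


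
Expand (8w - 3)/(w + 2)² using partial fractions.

(8w - 3) = α(w + 2) + β. At w = -2: β = 8·(-2) - 3 = -19. Coeff of w: α = 8
Result: 8/(w + 2) - 19/(w + 2)²


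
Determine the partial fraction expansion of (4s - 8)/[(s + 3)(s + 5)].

At s=-3: α = (4·(-3) - 8)/(-3 + 5) = -10. At s=-5: β = (4·(-5) - 8)/(-5 + 3) = 14
Result: -10/(s + 3) + 14/(s + 5)


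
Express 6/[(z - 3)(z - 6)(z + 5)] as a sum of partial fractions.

Using cover-up method: P = -1/4, Q = 2/11, R = 3/44
Result: (-1/4)/(z - 3) + (2/11)/(z - 6) + (3/44)/(z + 5)


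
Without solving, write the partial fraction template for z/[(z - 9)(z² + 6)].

Linear + irreducible quadratic: P/(z - 9) + (Qz + R)/(z² + 6)


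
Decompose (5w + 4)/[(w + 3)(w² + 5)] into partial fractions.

At w=-3: P = (5·(-3) + 4)/((-3)² + 5) = -11/14. Q = -P = 11/14, R = 5 - (-3)·P = 37/14
Result: (-11/14)/(w + 3) + ((11/14)w + 37/14)/(w² + 5)


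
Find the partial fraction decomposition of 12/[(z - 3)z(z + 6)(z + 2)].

Using Heaviside cover-up: (4/45)/(z - 3) - (1/3)/z - (1/18)/(z + 6) + (3/10)/(z + 2)


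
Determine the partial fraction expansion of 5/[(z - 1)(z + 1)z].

Using cover-up method: A = 5/2, B = 5/2, C = -5
Result: (5/2)/(z - 1) + (5/2)/(z + 1) - 5/z


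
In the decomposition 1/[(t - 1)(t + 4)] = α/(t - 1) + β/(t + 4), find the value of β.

Cover-up at t = -4: β = 1/(-4 - 1) = -1/5


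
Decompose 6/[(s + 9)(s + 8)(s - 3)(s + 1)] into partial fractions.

Using Heaviside cover-up: (-1/16)/(s + 9) + (6/77)/(s + 8) + (1/88)/(s - 3) - (3/112)/(s + 1)


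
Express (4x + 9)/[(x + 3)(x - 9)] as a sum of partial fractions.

At x=-3: A = (4·(-3) + 9)/(-3 - 9) = 1/4. At x=9: B = (4·9 + 9)/(9 + 3) = 15/4
Result: (1/4)/(x + 3) + (15/4)/(x - 9)


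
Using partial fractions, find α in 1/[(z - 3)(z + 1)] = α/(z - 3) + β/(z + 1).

Cover-up at z = 3: α = 1/(3 + 1) = 1/4


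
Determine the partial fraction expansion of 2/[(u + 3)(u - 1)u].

Using cover-up method: α = 1/6, β = 1/2, γ = -2/3
Result: (1/6)/(u + 3) + (1/2)/(u - 1) - (2/3)/u


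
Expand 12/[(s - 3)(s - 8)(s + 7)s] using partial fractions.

Using Heaviside cover-up: (-2/25)/(s - 3) + (1/50)/(s - 8) - (2/175)/(s + 7) + (1/14)/s


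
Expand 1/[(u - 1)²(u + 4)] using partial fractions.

Cover-up at u=-4: C = 1/(-4 - 1)² = 1/25. Cover-up at u=1: B = 1/(1 + 4) = 1/5. Comparing u² coeff: A = -C = -1/25
Result: (-1/25)/(u - 1) + (1/5)/(u - 1)² + (1/25)/(u + 4)


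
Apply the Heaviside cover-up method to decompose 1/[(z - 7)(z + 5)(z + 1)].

Cover (z - 7), z=7: A = 1/[(7 + 5)(7 + 1)] = 1/96. Cover (z + 5), z=-5: B = 1/[(-5 - 7)(-5 + 1)] = 1/48. Cover (z + 1), z=-1: C = 1/[(-1 - 7)(-1 + 5)] = -1/32.
Result: (1/96)/(z - 7) + (1/48)/(z + 5) - (1/32)/(z + 1)


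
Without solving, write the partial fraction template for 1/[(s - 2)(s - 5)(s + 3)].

Three distinct linear factors: α/(s - 2) + β/(s - 5) + γ/(s + 3)


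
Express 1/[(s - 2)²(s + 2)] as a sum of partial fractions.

Cover-up at s=-2: γ = 1/(-2 - 2)² = 1/16. Cover-up at s=2: β = 1/(2 + 2) = 1/4. Comparing s² coeff: α = -γ = -1/16
Result: (-1/16)/(s - 2) + (1/4)/(s - 2)² + (1/16)/(s + 2)


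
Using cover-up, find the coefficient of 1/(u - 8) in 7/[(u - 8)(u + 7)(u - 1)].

Cover (u - 8), set u=8: 7/[(8 + 7)(8 - 1)] = 1/15


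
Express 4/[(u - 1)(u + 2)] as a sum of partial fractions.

4/(u - 1)(u + 2) = P/(u - 1) + Q/(u + 2). P = 4/(1 + 2) = 4/3, Q = 4/(-2 - 1) = -4/3
Result: (4/3)/(u - 1) - (4/3)/(u + 2)


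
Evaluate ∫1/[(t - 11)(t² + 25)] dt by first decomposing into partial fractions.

Cover-up at t=11: P = 1/(11²+25) = 1/146. Coeff matching: Q = -1/146, R = -11/146. Decomposition: (1/146)/(t - 11) - ((1/146)t + 11/146)/(t² + 25). Integrate: linear → ln, quadratic → (1/2)ln + arctan: (1/146) ln|(t - 11)| - (1/292) ln(t² + 25) - (11/730) arctan(t/5) + C


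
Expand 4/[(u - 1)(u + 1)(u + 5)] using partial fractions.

Using cover-up method: α = 1/3, β = -1/2, γ = 1/6
Result: (1/3)/(u - 1) - (1/2)/(u + 1) + (1/6)/(u + 5)


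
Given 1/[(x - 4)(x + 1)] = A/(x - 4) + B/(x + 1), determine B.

Cover-up at x = -1: B = 1/(-1 - 4) = -1/5


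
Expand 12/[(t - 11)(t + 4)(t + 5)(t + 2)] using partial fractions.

Using Heaviside cover-up: (1/260)/(t - 11) + (2/5)/(t + 4) - (1/4)/(t + 5) - (2/13)/(t + 2)


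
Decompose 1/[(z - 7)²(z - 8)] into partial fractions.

Cover-up at z=8: R = 1/(8 - 7)² = 1. Cover-up at z=7: Q = 1/(7 - 8) = -1. Comparing z² coeff: P = -R = -1
Result: -1/(z - 7) - 1/(z - 7)² + 1/(z - 8)


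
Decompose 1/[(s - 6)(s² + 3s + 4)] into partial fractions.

Cover-up at s = 6: P = 1/(6² + 3·6 + 4) = 1/58. Then Q = -P = -1/58, R = -P·(3 + 6) = -9/58
Result: (1/58)/(s - 6) - ((1/58)s + 9/58)/(s² + 3s + 4)


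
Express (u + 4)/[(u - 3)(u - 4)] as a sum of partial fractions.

At u=3: A = (1·3 + 4)/(3 - 4) = -7. At u=4: B = (1·4 + 4)/(4 - 3) = 8
Result: -7/(u - 3) + 8/(u - 4)


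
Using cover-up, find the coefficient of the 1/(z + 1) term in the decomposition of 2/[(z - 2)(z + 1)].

Cover (z + 1), set z=-1: 2/((z - 2) at z=-1) = 2/(-3) = -2/3


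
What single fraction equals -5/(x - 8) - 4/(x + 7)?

Common denominator (x - 8)(x + 7). Numerator: -5(x + 7) - 4(x - 8) = (-5x - 35) - (4x - 32) = -9x - 3
Result: (-9x - 3)/[(x - 8)(x + 7)]


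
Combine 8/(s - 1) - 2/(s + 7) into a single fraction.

Common denominator (s - 1)(s + 7). Numerator: 8(s + 7) - 2(s - 1) = (8s + 56) - (2s - 2) = 6s + 58
Result: (6s + 58)/[(s - 1)(s + 7)]


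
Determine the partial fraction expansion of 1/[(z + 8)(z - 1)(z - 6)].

Using cover-up method: α = 1/126, β = -1/45, γ = 1/70
Result: (1/126)/(z + 8) - (1/45)/(z - 1) + (1/70)/(z - 6)


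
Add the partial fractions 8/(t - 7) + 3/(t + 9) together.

Common denominator (t - 7)(t + 9). Numerator: 8(t + 9) + 3(t - 7) = (8t + 72) + (3t - 21) = 11t + 51
Result: (11t + 51)/[(t - 7)(t + 9)]


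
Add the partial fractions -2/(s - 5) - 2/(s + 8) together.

Common denominator (s - 5)(s + 8). Numerator: -2(s + 8) - 2(s - 5) = (-2s - 16) - (2s - 10) = -4s - 6
Result: (-4s - 6)/[(s - 5)(s + 8)]


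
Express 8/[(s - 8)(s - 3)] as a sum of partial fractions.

8/(s - 8)(s - 3) = P/(s - 8) + Q/(s - 3). P = 8/(8 - 3) = 8/5, Q = 8/(3 - 8) = -8/5
Result: (8/5)/(s - 8) - (8/5)/(s - 3)


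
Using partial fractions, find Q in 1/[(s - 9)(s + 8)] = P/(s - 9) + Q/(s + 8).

Cover-up at s = -8: Q = 1/(-8 - 9) = -1/17


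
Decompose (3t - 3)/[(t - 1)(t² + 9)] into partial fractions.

At t=1: α = (3·1 - 3)/(1² + 9) = 0. β = -α = 0, γ = 3 - 1·α = 3
Result: (3)/(t² + 9)


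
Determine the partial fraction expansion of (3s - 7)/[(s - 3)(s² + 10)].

At s=3: P = (3·3 - 7)/(3² + 10) = 2/19. Q = -P = -2/19, R = 3 - 3·P = 51/19
Result: (2/19)/(s - 3) - ((2/19)s - 51/19)/(s² + 10)


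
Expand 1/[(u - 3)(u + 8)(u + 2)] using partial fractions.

Using cover-up method: P = 1/55, Q = 1/66, R = -1/30
Result: (1/55)/(u - 3) + (1/66)/(u + 8) - (1/30)/(u + 2)


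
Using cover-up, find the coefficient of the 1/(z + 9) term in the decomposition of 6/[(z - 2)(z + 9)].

Cover (z + 9), set z=-9: 6/((z - 2) at z=-9) = 6/(-11) = -6/11


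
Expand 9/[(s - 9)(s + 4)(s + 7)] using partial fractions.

Using cover-up method: P = 9/208, Q = -3/13, R = 3/16
Result: (9/208)/(s - 9) - (3/13)/(s + 4) + (3/16)/(s + 7)


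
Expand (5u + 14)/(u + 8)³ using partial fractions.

(5u + 14) = P(u + 8)² + Q(u + 8) + R. At u = -8: R = 5·(-8) + 14 = -26. Coefficients: P = 0, Q = 5
Result: 5/(u + 8)² - 26/(u + 8)³


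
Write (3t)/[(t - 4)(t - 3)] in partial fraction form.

At t=4: α = (3·4 + 0)/(4 - 3) = 12. At t=3: β = (3·3 + 0)/(3 - 4) = -9
Result: 12/(t - 4) - 9/(t - 3)


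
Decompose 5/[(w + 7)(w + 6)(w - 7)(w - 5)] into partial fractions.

Using Heaviside cover-up: (-5/168)/(w + 7) + (5/143)/(w + 6) + (5/364)/(w - 7) - (5/264)/(w - 5)


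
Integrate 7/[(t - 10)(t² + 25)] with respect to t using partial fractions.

Cover-up at t=10: P = 7/(10²+25) = 7/125. Coeff matching: Q = -7/125, R = -14/25. Decomposition: (7/125)/(t - 10) - ((7/125)t + 14/25)/(t² + 25). Integrate: linear → ln, quadratic → (1/2)ln + arctan: (7/125) ln|(t - 10)| - (7/250) ln(t² + 25) - (14/125) arctan(t/5) + C


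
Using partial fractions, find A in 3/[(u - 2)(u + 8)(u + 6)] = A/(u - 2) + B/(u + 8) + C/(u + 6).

Cover-up at u = 2: A = 3/[(2 + 8)(2 + 6)] = 3/[(10)(8)] = 3/80


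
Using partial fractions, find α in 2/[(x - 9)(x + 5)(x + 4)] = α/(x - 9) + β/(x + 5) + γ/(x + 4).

Cover-up at x = 9: α = 2/[(9 + 5)(9 + 4)] = 2/[(14)(13)] = 2/182 = 1/91


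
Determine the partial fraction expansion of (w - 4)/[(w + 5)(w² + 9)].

At w=-5: A = (1·(-5) - 4)/((-5)² + 9) = -9/34. B = -A = 9/34, C = 1 - (-5)·A = -11/34
Result: (-9/34)/(w + 5) + ((9/34)w - 11/34)/(w² + 9)


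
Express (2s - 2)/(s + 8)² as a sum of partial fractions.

(2s - 2) = P(s + 8) + Q. At s = -8: Q = 2·(-8) - 2 = -18. Coeff of s: P = 2
Result: 2/(s + 8) - 18/(s + 8)²


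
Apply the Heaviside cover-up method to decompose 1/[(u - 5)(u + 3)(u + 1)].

Cover (u - 5), u=5: P = 1/[(5 + 3)(5 + 1)] = 1/48. Cover (u + 3), u=-3: Q = 1/[(-3 - 5)(-3 + 1)] = 1/16. Cover (u + 1), u=-1: R = 1/[(-1 - 5)(-1 + 3)] = -1/12.
Result: (1/48)/(u - 5) + (1/16)/(u + 3) - (1/12)/(u + 1)


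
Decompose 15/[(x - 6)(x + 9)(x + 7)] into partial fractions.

Using cover-up method: P = 1/13, Q = 1/2, R = -15/26
Result: (1/13)/(x - 6) + (1/2)/(x + 9) - (15/26)/(x + 7)


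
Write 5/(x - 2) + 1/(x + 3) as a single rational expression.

Common denominator (x - 2)(x + 3). Numerator: 5(x + 3) + 1(x - 2) = (5x + 15) + (x - 2) = 6x + 13
Result: (6x + 13)/[(x - 2)(x + 3)]


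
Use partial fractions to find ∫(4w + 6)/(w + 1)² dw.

Decompose: A = 4, B = 4·(-1) + 6 = 2, so (4w + 6)/(w + 1)² = 4/(w + 1) + 2/(w + 1)². Integrate: ∫ A/(w + 1) dw = 4 ln|(w + 1)|; ∫ B/(w + 1)² dw = -2/(w + 1). Sum: 4 ln|(w + 1)| - 2/(w + 1) + C


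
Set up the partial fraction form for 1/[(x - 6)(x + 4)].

Distinct linear factors: A/(x - 6) + B/(x + 4)


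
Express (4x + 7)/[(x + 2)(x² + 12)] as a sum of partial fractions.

At x=-2: A = (4·(-2) + 7)/((-2)² + 12) = -1/16. B = -A = 1/16, C = 4 - (-2)·A = 31/8
Result: (-1/16)/(x + 2) + ((1/16)x + 31/8)/(x² + 12)


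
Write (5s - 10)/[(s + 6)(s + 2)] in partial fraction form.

At s=-6: P = (5·(-6) - 10)/(-6 + 2) = 10. At s=-2: Q = (5·(-2) - 10)/(-2 + 6) = -5
Result: 10/(s + 6) - 5/(s + 2)


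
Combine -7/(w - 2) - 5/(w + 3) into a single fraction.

Common denominator (w - 2)(w + 3). Numerator: -7(w + 3) - 5(w - 2) = (-7w - 21) - (5w - 10) = -12w - 11
Result: (-12w - 11)/[(w - 2)(w + 3)]


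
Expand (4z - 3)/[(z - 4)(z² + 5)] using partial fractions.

At z=4: α = (4·4 - 3)/(4² + 5) = 13/21. β = -α = -13/21, γ = 4 - 4·α = 32/21
Result: (13/21)/(z - 4) - ((13/21)z - 32/21)/(z² + 5)


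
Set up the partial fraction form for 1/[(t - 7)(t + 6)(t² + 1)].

Two linear + quadratic: P/(t - 7) + Q/(t + 6) + (Rt + S)/(t² + 1)


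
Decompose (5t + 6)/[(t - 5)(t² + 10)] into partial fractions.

At t=5: A = (5·5 + 6)/(5² + 10) = 31/35. B = -A = -31/35, C = 5 - 5·A = 4/7
Result: (31/35)/(t - 5) - ((31/35)t - 4/7)/(t² + 10)


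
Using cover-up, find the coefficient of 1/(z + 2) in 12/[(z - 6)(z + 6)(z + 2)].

Cover (z + 2), set z=-2: 12/[(-2 - 6)(-2 + 6)] = -3/8


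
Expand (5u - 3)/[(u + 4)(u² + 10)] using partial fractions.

At u=-4: A = (5·(-4) - 3)/((-4)² + 10) = -23/26. B = -A = 23/26, C = 5 - (-4)·A = 19/13
Result: (-23/26)/(u + 4) + ((23/26)u + 19/13)/(u² + 10)


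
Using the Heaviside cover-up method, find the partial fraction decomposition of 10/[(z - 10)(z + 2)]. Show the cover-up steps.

Cover (z - 10): set z=10, get A = 10/(10 + 2) = 5/6. Cover (z + 2): set z=-2, get B = 10/(-2 - 10) = -5/6.
Result: (5/6)/(z - 10) - (5/6)/(z + 2)


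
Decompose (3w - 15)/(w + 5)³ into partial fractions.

(3w - 15) = P(w + 5)² + Q(w + 5) + R. At w = -5: R = 3·(-5) - 15 = -30. Coefficients: P = 0, Q = 3
Result: 3/(w + 5)² - 30/(w + 5)³


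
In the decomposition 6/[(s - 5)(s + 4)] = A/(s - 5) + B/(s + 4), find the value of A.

Cover-up at s = 5: A = 6/(5 + 4) = 6/9 = 2/3


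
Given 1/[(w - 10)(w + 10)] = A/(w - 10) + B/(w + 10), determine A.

Cover-up at w = 10: A = 1/(10 + 10) = 1/20


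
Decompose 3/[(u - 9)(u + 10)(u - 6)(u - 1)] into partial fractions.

Using Heaviside cover-up: (1/152)/(u - 9) - (3/3344)/(u + 10) - (1/80)/(u - 6) + (3/440)/(u - 1)


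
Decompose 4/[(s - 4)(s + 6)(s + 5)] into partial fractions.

Using cover-up method: P = 2/45, Q = 2/5, R = -4/9
Result: (2/45)/(s - 4) + (2/5)/(s + 6) - (4/9)/(s + 5)


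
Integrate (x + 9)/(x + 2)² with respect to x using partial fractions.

Decompose: P = 1, Q = 1·(-2) + 9 = 7, so (x + 9)/(x + 2)² = 1/(x + 2) + 7/(x + 2)². Integrate: ∫ P/(x + 2) dx = ln|(x + 2)|; ∫ Q/(x + 2)² dx = -7/(x + 2). Sum: ln|(x + 2)| - 7/(x + 2) + C


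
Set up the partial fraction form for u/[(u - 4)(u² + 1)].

Linear + irreducible quadratic: A/(u - 4) + (Bu + C)/(u² + 1)


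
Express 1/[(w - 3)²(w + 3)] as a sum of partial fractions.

Cover-up at w=-3: C = 1/(-3 - 3)² = 1/36. Cover-up at w=3: B = 1/(3 + 3) = 1/6. Comparing w² coeff: A = -C = -1/36
Result: (-1/36)/(w - 3) + (1/6)/(w - 3)² + (1/36)/(w + 3)


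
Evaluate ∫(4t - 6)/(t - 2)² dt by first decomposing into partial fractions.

Decompose: P = 4, Q = 4·2 - 6 = 2, so (4t - 6)/(t - 2)² = 4/(t - 2) + 2/(t - 2)². Integrate: ∫ P/(t - 2) dt = 4 ln|(t - 2)|; ∫ Q/(t - 2)² dt = -2/(t - 2). Sum: 4 ln|(t - 2)| - 2/(t - 2) + C


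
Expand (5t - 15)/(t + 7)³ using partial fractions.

(5t - 15) = P(t + 7)² + Q(t + 7) + R. At t = -7: R = 5·(-7) - 15 = -50. Coefficients: P = 0, Q = 5
Result: 5/(t + 7)² - 50/(t + 7)³


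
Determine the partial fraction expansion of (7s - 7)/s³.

(7s - 7) = Ps² + Qs + R. At s = 0: R = 7·0 - 7 = -7. Coefficients: P = 0, Q = 7
Result: 7/s² - 7/s³


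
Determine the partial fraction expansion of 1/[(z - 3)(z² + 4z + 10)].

Cover-up at z = 3: P = 1/(3² + 4·3 + 10) = 1/31. Then Q = -P = -1/31, R = -P·(4 + 3) = -7/31
Result: (1/31)/(z - 3) - ((1/31)z + 7/31)/(z² + 4z + 10)


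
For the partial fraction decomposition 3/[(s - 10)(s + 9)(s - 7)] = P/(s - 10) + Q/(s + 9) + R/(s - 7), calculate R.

Cover-up at s = 7: R = 3/[(7 - 10)(7 + 9)] = 3/[(-3)(16)] = -3/48 = -1/16


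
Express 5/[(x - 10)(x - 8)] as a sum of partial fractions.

5/(x - 10)(x - 8) = P/(x - 10) + Q/(x - 8). P = 5/(10 - 8) = 5/2, Q = 5/(8 - 10) = -5/2
Result: (5/2)/(x - 10) - (5/2)/(x - 8)


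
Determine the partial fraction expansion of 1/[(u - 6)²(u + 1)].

Cover-up at u=-1: γ = 1/(-1 - 6)² = 1/49. Cover-up at u=6: β = 1/(6 + 1) = 1/7. Comparing u² coeff: α = -γ = -1/49
Result: (-1/49)/(u - 6) + (1/7)/(u - 6)² + (1/49)/(u + 1)


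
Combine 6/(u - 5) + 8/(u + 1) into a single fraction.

Common denominator (u - 5)(u + 1). Numerator: 6(u + 1) + 8(u - 5) = (6u + 6) + (8u - 40) = 14u - 34
Result: (14u - 34)/[(u - 5)(u + 1)]


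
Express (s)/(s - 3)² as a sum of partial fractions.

(s) = A(s - 3) + B. At s = 3: B = 1·3 + 0 = 3. Coeff of s: A = 1
Result: 1/(s - 3) + 3/(s - 3)²


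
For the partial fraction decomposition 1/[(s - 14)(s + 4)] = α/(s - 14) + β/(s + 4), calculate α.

Cover-up at s = 14: α = 1/(14 + 4) = 1/18


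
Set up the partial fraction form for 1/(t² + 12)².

Repeated quadratic factor: (αt + β)/(t² + 12) + (γt + δ)/(t² + 12)²


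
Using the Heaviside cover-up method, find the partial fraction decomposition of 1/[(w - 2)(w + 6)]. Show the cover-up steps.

Cover (w - 2): set w=2, get α = 1/(2 + 6) = 1/8. Cover (w + 6): set w=-6, get β = 1/(-6 - 2) = -1/8.
Result: (1/8)/(w - 2) - (1/8)/(w + 6)


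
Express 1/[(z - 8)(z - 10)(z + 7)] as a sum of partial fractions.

Using cover-up method: P = -1/30, Q = 1/34, R = 1/255
Result: (-1/30)/(z - 8) + (1/34)/(z - 10) + (1/255)/(z + 7)


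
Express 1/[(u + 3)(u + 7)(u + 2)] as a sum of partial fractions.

Using cover-up method: P = -1/4, Q = 1/20, R = 1/5
Result: (-1/4)/(u + 3) + (1/20)/(u + 7) + (1/5)/(u + 2)


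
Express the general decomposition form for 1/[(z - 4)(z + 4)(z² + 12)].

Two linear + quadratic: α/(z - 4) + β/(z + 4) + (γz + δ)/(z² + 12)


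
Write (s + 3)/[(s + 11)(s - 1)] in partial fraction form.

At s=-11: α = (1·(-11) + 3)/(-11 - 1) = 2/3. At s=1: β = (1·1 + 3)/(1 + 11) = 1/3
Result: (2/3)/(s + 11) + (1/3)/(s - 1)


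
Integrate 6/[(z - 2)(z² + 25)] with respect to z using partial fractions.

Cover-up at z=2: A = 6/(2²+25) = 6/29. Coeff matching: B = -6/29, C = -12/29. Decomposition: (6/29)/(z - 2) - ((6/29)z + 12/29)/(z² + 25). Integrate: linear → ln, quadratic → (1/2)ln + arctan: (6/29) ln|(z - 2)| - (3/29) ln(z² + 25) - (12/145) arctan(z/5) + C


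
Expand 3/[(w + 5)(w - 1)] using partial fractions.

3/(w + 5)(w - 1) = α/(w + 5) + β/(w - 1). α = 3/(-5 - 1) = -1/2, β = 3/(1 + 5) = 1/2
Result: (-1/2)/(w + 5) + (1/2)/(w - 1)


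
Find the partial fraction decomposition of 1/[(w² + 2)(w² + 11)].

Coefficient matching gives α = γ = 0, β = 1/(11-2) = 1/9, δ = -β = -1/9
Result: (1/9)/(w² + 2) - (1/9)/(w² + 11)


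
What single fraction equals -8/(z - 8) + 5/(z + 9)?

Common denominator (z - 8)(z + 9). Numerator: -8(z + 9) + 5(z - 8) = (-8z - 72) + (5z - 40) = -3z - 112
Result: (-3z - 112)/[(z - 8)(z + 9)]


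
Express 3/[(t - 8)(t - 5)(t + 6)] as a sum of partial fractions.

Using cover-up method: P = 1/14, Q = -1/11, R = 3/154
Result: (1/14)/(t - 8) - (1/11)/(t - 5) + (3/154)/(t + 6)


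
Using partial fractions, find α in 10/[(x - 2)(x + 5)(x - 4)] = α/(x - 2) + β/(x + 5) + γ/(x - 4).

Cover-up at x = 2: α = 10/[(2 + 5)(2 - 4)] = 10/[(7)(-2)] = -10/14 = -5/7


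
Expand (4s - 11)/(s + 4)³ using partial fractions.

(4s - 11) = P(s + 4)² + Q(s + 4) + R. At s = -4: R = 4·(-4) - 11 = -27. Coefficients: P = 0, Q = 4
Result: 4/(s + 4)² - 27/(s + 4)³


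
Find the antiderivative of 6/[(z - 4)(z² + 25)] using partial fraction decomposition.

Cover-up at z=4: P = 6/(4²+25) = 6/41. Coeff matching: Q = -6/41, R = -24/41. Decomposition: (6/41)/(z - 4) - ((6/41)z + 24/41)/(z² + 25). Integrate: linear → ln, quadratic → (1/2)ln + arctan: (6/41) ln|(z - 4)| - (3/41) ln(z² + 25) - (24/205) arctan(z/5) + C


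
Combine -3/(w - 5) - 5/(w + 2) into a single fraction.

Common denominator (w - 5)(w + 2). Numerator: -3(w + 2) - 5(w - 5) = (-3w - 6) - (5w - 25) = -8w + 19
Result: (-8w + 19)/[(w - 5)(w + 2)]


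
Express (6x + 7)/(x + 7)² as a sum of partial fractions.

(6x + 7) = A(x + 7) + B. At x = -7: B = 6·(-7) + 7 = -35. Coeff of x: A = 6
Result: 6/(x + 7) - 35/(x + 7)²


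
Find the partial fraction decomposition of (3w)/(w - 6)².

(3w) = α(w - 6) + β. At w = 6: β = 3·6 + 0 = 18. Coeff of w: α = 3
Result: 3/(w - 6) + 18/(w - 6)²


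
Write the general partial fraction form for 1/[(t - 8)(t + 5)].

Distinct linear factors: α/(t - 8) + β/(t + 5)


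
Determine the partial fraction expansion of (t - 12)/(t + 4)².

(t - 12) = P(t + 4) + Q. At t = -4: Q = 1·(-4) - 12 = -16. Coeff of t: P = 1
Result: 1/(t + 4) - 16/(t + 4)²


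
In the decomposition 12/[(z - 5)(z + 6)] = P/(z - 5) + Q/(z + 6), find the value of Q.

Cover-up at z = -6: Q = 12/(-6 - 5) = -12/11


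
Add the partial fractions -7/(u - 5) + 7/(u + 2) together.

Common denominator (u - 5)(u + 2). Numerator: -7(u + 2) + 7(u - 5) = (-7u - 14) + (7u - 35) = -49
Result: (-49)/[(u - 5)(u + 2)]


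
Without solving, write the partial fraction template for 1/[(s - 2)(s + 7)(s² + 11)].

Two linear + quadratic: A/(s - 2) + B/(s + 7) + (Cs + D)/(s² + 11)


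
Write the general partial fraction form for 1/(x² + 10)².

Repeated quadratic factor: (Px + Q)/(x² + 10) + (Rx + S)/(x² + 10)²


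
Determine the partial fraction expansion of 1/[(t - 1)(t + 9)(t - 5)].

Using cover-up method: P = -1/40, Q = 1/140, R = 1/56
Result: (-1/40)/(t - 1) + (1/140)/(t + 9) + (1/56)/(t - 5)


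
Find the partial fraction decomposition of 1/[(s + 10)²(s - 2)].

Cover-up at s=2: R = 1/(2 + 10)² = 1/144. Cover-up at s=-10: Q = 1/(-10 - 2) = -1/12. Comparing s² coeff: P = -R = -1/144
Result: (-1/144)/(s + 10) - (1/12)/(s + 10)² + (1/144)/(s - 2)


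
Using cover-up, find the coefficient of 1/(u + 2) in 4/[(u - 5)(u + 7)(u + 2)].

Cover (u + 2), set u=-2: 4/[(-2 - 5)(-2 + 7)] = -4/35


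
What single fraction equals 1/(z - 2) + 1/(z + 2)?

Common denominator (z - 2)(z + 2). Numerator: 1(z + 2) + 1(z - 2) = (z + 2) + (z - 2) = 2z
Result: (2z)/[(z - 2)(z + 2)]
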